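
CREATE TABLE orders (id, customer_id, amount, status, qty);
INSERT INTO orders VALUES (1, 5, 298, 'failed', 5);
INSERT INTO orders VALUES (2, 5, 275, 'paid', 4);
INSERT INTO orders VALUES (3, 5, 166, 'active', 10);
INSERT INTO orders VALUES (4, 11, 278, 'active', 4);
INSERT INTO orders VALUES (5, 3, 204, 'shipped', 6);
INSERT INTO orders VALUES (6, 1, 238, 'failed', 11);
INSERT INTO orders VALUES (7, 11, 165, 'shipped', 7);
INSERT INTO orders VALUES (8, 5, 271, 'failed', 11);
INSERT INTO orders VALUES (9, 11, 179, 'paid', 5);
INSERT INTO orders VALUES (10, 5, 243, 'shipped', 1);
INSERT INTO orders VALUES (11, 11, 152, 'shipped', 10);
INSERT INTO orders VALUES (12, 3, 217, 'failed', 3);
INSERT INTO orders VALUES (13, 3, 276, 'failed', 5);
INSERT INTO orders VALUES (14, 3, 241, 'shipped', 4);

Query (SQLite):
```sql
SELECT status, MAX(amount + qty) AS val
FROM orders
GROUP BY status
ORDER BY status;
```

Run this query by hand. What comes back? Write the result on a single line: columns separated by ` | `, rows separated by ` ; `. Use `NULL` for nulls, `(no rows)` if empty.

For each row compute amount + qty.
Group by status; take MAX of the expression per group.
  active: ids {3, 4} → MAX(amount + qty)=282
  failed: ids {1, 6, 8, 12, 13} → MAX(amount + qty)=303
  paid: ids {2, 9} → MAX(amount + qty)=279
  shipped: ids {5, 7, 10, 11, 14} → MAX(amount + qty)=245

active | 282 ; failed | 303 ; paid | 279 ; shipped | 245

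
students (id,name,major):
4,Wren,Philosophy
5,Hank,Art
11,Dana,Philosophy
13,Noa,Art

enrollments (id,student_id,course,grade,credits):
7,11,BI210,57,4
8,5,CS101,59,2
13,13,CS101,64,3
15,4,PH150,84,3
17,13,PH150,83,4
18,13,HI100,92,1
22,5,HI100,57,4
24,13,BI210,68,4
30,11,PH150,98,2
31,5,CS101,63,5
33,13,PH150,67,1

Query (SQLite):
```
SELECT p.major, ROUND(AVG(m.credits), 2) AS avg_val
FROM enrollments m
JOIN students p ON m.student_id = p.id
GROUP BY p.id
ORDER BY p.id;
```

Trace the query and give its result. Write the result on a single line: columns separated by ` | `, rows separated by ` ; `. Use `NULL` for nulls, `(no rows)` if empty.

Philosophy | 3 ; Art | 3.67 ; Philosophy | 3 ; Art | 2.6

Join each enrollments row to its students via student_id.
Group joined rows by students.id; compute ROUND(AVG(m.credits), 2) per group.
  4: ids {15} → ROUND(AVG(m.credits), 2)=3
  5: ids {8, 22, 31} → ROUND(AVG(m.credits), 2)=3.67
  11: ids {7, 30} → ROUND(AVG(m.credits), 2)=3
  13: ids {13, 17, 18, 24, 33} → ROUND(AVG(m.credits), 2)=2.6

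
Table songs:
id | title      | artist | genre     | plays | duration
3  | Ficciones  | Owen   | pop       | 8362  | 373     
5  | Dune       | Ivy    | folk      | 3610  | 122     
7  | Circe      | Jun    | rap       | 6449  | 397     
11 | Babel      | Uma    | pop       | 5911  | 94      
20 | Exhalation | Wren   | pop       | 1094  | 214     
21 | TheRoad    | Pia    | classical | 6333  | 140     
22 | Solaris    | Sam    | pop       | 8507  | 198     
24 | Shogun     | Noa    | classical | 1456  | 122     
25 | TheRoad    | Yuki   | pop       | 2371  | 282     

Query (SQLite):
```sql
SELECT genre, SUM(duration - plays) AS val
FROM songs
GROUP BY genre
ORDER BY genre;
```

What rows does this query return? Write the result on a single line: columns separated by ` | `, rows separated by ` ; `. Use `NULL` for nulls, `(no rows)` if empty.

For each row compute duration - plays.
Group by genre; take SUM of the expression per group.
  classical: ids {21, 24} → SUM(duration - plays)=-7527
  folk: ids {5} → SUM(duration - plays)=-3488
  pop: ids {3, 11, 20, 22, 25} → SUM(duration - plays)=-25084
  rap: ids {7} → SUM(duration - plays)=-6052

classical | -7527 ; folk | -3488 ; pop | -25084 ; rap | -6052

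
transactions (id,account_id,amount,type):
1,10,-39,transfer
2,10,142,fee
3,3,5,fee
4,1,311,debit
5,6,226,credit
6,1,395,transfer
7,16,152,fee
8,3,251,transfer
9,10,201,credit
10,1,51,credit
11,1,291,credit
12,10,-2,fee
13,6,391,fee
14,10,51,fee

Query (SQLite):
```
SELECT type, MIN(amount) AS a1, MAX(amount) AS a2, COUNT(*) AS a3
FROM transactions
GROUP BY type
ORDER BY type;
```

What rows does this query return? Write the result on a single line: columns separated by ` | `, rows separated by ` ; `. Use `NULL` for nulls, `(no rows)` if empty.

Group transactions by type.
Per group compute: MIN(amount), MAX(amount), COUNT(*).
  credit: ids {5, 9, 10, 11} → MIN(amount)=51, MAX(amount)=291, COUNT(*)=4
  debit: ids {4} → MIN(amount)=311, MAX(amount)=311, COUNT(*)=1
  fee: ids {2, 3, 7, 12, 13, 14} → MIN(amount)=-2, MAX(amount)=391, COUNT(*)=6
  transfer: ids {1, 6, 8} → MIN(amount)=-39, MAX(amount)=395, COUNT(*)=3

credit | 51 | 291 | 4 ; debit | 311 | 311 | 1 ; fee | -2 | 391 | 6 ; transfer | -39 | 395 | 3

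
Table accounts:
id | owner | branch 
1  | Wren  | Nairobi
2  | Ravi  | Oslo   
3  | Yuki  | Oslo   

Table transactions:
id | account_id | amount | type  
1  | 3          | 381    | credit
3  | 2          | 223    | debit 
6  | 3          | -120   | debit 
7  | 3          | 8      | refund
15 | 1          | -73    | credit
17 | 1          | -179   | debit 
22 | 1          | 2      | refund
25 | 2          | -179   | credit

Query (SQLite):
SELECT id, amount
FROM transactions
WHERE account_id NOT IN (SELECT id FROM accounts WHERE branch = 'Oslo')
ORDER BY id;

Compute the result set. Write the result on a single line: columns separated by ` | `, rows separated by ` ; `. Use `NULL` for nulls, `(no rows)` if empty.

Inner query: accounts.id where branch = 'Oslo'.
Outer: keep transactions rows whose account_id is not in that set.
Inner query → {2, 3}

15 | -73 ; 17 | -179 ; 22 | 2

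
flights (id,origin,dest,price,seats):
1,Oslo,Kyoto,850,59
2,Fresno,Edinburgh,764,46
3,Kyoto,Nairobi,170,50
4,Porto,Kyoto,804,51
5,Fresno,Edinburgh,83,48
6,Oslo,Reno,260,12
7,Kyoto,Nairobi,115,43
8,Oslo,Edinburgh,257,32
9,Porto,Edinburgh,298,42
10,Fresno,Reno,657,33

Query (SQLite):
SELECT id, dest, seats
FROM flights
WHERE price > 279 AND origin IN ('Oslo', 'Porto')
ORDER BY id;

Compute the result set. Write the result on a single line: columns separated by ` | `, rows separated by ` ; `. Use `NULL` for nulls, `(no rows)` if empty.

price > 279: ids {1, 2, 4, 9, 10}
origin IN ('Oslo', 'Porto'): ids {1, 4, 6, 8, 9}
Combine with AND.

1 | Kyoto | 59 ; 4 | Kyoto | 51 ; 9 | Edinburgh | 42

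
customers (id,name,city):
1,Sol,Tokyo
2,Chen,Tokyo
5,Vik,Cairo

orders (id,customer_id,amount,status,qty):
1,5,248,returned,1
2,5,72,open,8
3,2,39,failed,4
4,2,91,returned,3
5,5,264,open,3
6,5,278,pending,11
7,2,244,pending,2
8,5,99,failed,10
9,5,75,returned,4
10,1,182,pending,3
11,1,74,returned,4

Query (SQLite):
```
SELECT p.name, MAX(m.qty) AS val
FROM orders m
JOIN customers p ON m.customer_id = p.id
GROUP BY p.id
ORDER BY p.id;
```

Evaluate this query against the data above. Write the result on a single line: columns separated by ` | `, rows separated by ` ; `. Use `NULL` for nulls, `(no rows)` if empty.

Join each orders row to its customers via customer_id.
Group joined rows by customers.id; compute MAX(m.qty) per group.
  1: ids {10, 11} → MAX(m.qty)=4
  2: ids {3, 4, 7} → MAX(m.qty)=4
  5: ids {1, 2, 5, 6, 8, 9} → MAX(m.qty)=11

Sol | 4 ; Chen | 4 ; Vik | 11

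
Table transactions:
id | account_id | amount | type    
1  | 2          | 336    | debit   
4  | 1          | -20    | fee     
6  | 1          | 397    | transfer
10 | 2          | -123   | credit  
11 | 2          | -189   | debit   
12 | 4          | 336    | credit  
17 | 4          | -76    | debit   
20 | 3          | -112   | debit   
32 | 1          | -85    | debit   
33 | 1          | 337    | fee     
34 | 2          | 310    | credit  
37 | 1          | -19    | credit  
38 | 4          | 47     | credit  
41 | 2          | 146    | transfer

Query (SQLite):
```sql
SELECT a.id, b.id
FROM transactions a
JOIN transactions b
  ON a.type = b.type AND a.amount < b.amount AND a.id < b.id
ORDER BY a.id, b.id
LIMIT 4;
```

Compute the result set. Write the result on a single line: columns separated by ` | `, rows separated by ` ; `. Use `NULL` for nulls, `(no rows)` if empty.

4 | 33 ; 10 | 12 ; 10 | 34 ; 10 | 37

Pairs (a,b) with same type, a.amount < b.amount, a.id < b.id.
type groups: credit:{10,12,34,37,38} debit:{1,11,17,20,32} fee:{4,33} transfer:{6,41}
Ordered by (a.id, b.id); first 4.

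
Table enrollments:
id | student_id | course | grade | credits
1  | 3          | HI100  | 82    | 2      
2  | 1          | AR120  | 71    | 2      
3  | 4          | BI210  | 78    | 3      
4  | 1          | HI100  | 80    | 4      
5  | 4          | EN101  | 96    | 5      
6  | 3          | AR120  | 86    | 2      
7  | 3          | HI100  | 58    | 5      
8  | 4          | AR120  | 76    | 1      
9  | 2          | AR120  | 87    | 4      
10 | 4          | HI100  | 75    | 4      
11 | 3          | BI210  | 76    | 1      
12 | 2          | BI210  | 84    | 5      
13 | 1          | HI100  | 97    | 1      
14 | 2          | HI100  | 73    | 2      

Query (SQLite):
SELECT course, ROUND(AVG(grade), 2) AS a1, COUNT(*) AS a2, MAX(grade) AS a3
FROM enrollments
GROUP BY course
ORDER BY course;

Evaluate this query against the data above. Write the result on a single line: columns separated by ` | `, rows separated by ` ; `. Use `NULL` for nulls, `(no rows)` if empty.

AR120 | 80 | 4 | 87 ; BI210 | 79.33 | 3 | 84 ; EN101 | 96 | 1 | 96 ; HI100 | 77.5 | 6 | 97

Group enrollments by course.
Per group compute: ROUND(AVG(grade), 2), COUNT(*), MAX(grade).
  AR120: ids {2, 6, 8, 9} → ROUND(AVG(grade), 2)=80, COUNT(*)=4, MAX(grade)=87
  BI210: ids {3, 11, 12} → ROUND(AVG(grade), 2)=79.33, COUNT(*)=3, MAX(grade)=84
  EN101: ids {5} → ROUND(AVG(grade), 2)=96, COUNT(*)=1, MAX(grade)=96
  HI100: ids {1, 4, 7, 10, 13, 14} → ROUND(AVG(grade), 2)=77.5, COUNT(*)=6, MAX(grade)=97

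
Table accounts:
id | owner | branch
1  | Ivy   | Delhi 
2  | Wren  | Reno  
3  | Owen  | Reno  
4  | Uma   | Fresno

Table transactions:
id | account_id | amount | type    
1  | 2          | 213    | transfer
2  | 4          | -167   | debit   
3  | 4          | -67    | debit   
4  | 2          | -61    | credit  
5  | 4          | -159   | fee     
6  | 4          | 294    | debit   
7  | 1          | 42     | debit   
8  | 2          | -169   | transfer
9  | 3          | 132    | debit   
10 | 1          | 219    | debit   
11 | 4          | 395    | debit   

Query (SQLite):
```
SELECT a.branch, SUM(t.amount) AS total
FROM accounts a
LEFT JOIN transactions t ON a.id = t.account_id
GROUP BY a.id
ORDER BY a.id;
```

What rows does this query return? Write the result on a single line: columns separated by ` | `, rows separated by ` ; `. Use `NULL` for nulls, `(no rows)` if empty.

Delhi | 261 ; Reno | -17 ; Reno | 132 ; Fresno | 296

LEFT JOIN keeps every accounts row; unmatched ones get NULL for transactions columns.
Group by accounts.id and compute SUM(t.amount). SUM over an all-NULL group is NULL.
  1: ids {7, 10} → SUM(t.amount)=261
  2: ids {1, 4, 8} → SUM(t.amount)=-17
  3: ids {9} → SUM(t.amount)=132
  4: ids {2, 3, 5, 6, 11} → SUM(t.amount)=296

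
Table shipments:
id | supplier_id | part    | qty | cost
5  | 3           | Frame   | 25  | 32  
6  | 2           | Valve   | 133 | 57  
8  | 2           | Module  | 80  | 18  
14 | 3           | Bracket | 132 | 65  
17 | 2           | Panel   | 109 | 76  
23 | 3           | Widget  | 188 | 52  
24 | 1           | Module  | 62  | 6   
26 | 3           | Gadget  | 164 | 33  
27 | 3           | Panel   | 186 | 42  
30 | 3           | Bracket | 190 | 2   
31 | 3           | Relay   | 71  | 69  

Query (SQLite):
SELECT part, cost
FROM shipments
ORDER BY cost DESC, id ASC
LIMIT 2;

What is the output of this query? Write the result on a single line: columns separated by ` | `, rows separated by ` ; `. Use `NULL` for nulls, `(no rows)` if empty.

Panel | 76 ; Relay | 69

Sort by cost desc, tiebreak id asc: (76, id=17), (69, id=31), (65, id=14), (57, id=6), (52, id=23) …. Take first 2.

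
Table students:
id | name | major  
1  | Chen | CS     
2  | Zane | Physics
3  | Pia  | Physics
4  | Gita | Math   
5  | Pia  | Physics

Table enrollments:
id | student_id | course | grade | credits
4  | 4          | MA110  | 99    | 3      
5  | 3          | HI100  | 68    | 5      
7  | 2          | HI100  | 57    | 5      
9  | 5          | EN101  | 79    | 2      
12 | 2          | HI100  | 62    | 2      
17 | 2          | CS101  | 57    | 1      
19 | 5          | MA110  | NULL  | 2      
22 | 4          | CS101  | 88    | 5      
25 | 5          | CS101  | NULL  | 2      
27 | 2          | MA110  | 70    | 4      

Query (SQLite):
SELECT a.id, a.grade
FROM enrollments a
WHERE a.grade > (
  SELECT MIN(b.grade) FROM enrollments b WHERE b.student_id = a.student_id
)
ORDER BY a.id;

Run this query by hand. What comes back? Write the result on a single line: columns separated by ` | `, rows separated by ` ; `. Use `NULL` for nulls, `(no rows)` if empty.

For each enrollments row a, compute MIN(grade) over rows sharing a.student_id.
Keep row a if a.grade > that per-group MIN.
  student_id=2: MIN(grade) = 57
  student_id=3: MIN(grade) = 68
  student_id=4: MIN(grade) = 88
  student_id=5: MIN(grade) = 79

4 | 99 ; 12 | 62 ; 27 | 70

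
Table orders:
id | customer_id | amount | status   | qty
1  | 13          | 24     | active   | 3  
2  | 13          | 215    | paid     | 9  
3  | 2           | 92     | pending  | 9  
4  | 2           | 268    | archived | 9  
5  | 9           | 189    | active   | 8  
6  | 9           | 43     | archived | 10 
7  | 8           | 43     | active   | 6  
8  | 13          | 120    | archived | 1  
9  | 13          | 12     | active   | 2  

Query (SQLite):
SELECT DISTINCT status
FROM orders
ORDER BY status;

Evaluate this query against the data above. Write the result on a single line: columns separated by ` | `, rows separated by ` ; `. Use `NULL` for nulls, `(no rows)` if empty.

Collect distinct status values from orders.

active ; archived ; paid ; pending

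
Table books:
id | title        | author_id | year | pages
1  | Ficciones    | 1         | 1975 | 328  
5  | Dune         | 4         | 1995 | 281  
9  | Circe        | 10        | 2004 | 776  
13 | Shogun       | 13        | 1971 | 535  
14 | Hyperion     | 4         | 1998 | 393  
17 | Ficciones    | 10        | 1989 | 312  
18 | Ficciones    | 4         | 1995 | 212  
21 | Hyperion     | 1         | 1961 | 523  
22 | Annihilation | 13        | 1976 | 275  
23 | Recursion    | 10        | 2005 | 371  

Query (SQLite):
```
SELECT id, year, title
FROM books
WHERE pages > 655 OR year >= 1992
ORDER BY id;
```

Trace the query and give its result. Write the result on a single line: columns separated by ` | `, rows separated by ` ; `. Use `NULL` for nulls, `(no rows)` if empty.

pages > 655: ids {9}
year >= 1992: ids {5, 9, 14, 18, 23}
Combine with OR.

5 | 1995 | Dune ; 9 | 2004 | Circe ; 14 | 1998 | Hyperion ; 18 | 1995 | Ficciones ; 23 | 2005 | Recursion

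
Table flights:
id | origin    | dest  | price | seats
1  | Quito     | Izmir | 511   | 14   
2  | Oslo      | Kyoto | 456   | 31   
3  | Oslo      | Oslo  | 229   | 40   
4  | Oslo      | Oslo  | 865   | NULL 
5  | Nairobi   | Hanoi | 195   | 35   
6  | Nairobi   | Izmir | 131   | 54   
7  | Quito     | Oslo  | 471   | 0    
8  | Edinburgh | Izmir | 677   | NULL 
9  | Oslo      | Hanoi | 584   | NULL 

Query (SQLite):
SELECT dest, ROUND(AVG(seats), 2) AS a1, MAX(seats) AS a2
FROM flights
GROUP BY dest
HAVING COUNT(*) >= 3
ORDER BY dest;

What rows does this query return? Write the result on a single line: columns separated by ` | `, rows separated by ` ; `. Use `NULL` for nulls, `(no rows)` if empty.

Group flights by dest.
Per group compute: ROUND(AVG(seats), 2), MAX(seats).
HAVING: drop groups with fewer than 3 rows.
  Hanoi: ids {5, 9} → ROUND(AVG(seats), 2)=35, MAX(seats)=35
  Izmir: ids {1, 6, 8} → ROUND(AVG(seats), 2)=34, MAX(seats)=54
  Kyoto: ids {2} → ROUND(AVG(seats), 2)=31, MAX(seats)=31
  Oslo: ids {3, 4, 7} → ROUND(AVG(seats), 2)=20, MAX(seats)=40

Izmir | 34 | 54 ; Oslo | 20 | 40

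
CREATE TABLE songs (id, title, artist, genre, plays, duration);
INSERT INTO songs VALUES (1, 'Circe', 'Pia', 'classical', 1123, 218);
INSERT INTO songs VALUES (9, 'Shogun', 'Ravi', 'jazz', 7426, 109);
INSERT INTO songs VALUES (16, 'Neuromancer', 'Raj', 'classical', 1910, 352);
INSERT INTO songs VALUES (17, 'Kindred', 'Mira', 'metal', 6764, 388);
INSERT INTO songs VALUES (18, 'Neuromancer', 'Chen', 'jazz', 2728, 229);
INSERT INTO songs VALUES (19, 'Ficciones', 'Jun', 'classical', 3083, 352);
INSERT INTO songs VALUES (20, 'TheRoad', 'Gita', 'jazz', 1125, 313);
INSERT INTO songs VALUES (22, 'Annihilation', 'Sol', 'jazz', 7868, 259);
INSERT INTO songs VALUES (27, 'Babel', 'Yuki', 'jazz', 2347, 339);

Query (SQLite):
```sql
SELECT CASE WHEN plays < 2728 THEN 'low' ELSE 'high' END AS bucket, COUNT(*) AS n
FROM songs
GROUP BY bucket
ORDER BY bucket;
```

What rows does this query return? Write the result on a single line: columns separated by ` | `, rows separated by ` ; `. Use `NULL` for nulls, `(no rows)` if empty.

Bucket rows by plays < 2728 → 'low' else 'high'; count each bucket.

high | 5 ; low | 4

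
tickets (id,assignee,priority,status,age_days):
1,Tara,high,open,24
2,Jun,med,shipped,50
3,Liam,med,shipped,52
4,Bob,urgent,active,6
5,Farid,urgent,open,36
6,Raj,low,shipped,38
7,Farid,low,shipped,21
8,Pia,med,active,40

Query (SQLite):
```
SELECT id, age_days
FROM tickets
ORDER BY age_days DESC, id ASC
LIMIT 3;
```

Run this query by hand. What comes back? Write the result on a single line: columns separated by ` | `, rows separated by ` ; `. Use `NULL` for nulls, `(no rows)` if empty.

3 | 52 ; 2 | 50 ; 8 | 40

Sort by age_days desc, tiebreak id asc: (52, id=3), (50, id=2), (40, id=8), (38, id=6), (36, id=5), (24, id=1) …. Take first 3.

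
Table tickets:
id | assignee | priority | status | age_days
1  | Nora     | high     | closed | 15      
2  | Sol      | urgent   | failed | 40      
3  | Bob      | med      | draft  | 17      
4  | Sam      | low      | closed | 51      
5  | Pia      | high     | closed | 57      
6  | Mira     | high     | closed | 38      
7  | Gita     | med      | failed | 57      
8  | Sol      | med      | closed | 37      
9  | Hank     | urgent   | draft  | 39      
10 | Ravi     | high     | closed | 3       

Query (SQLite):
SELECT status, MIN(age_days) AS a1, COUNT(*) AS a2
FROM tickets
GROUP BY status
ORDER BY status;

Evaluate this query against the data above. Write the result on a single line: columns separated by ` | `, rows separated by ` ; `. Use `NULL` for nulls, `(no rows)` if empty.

Group tickets by status.
Per group compute: MIN(age_days), COUNT(*).
  closed: ids {1, 4, 5, 6, 8, 10} → MIN(age_days)=3, COUNT(*)=6
  draft: ids {3, 9} → MIN(age_days)=17, COUNT(*)=2
  failed: ids {2, 7} → MIN(age_days)=40, COUNT(*)=2

closed | 3 | 6 ; draft | 17 | 2 ; failed | 40 | 2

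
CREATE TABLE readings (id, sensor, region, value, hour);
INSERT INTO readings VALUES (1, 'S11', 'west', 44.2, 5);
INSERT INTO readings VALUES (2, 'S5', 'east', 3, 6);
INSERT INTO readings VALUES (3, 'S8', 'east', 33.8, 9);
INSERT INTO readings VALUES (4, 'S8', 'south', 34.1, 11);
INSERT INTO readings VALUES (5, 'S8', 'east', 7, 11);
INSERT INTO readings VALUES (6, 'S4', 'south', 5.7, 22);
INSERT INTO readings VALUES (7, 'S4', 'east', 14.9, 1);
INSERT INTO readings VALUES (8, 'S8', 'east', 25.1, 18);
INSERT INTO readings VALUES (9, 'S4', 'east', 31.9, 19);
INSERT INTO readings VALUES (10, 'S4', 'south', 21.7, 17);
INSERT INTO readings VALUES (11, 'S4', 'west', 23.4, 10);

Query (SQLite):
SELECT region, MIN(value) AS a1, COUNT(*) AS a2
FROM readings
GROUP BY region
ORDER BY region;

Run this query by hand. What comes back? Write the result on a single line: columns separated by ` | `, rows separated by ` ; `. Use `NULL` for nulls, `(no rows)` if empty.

east | 3 | 6 ; south | 5.7 | 3 ; west | 23.4 | 2

Group readings by region.
Per group compute: MIN(value), COUNT(*).
  east: ids {2, 3, 5, 7, 8, 9} → MIN(value)=3, COUNT(*)=6
  south: ids {4, 6, 10} → MIN(value)=5.7, COUNT(*)=3
  west: ids {1, 11} → MIN(value)=23.4, COUNT(*)=2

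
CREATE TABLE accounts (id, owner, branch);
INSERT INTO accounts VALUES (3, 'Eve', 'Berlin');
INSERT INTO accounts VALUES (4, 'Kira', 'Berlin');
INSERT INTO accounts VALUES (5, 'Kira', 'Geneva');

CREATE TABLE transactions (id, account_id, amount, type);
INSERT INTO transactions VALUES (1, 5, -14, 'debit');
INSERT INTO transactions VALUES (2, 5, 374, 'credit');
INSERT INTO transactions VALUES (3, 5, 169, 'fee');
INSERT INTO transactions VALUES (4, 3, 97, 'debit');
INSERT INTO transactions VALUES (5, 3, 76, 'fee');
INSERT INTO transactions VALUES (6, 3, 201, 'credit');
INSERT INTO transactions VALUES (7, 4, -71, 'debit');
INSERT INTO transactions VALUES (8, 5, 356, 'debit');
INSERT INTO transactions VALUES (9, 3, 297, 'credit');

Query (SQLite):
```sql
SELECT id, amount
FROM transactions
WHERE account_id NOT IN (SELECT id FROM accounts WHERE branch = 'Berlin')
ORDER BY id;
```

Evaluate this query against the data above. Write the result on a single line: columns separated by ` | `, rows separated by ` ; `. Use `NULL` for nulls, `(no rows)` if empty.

1 | -14 ; 2 | 374 ; 3 | 169 ; 8 | 356

Inner query: accounts.id where branch = 'Berlin'.
Outer: keep transactions rows whose account_id is not in that set.
Inner query → {3, 4}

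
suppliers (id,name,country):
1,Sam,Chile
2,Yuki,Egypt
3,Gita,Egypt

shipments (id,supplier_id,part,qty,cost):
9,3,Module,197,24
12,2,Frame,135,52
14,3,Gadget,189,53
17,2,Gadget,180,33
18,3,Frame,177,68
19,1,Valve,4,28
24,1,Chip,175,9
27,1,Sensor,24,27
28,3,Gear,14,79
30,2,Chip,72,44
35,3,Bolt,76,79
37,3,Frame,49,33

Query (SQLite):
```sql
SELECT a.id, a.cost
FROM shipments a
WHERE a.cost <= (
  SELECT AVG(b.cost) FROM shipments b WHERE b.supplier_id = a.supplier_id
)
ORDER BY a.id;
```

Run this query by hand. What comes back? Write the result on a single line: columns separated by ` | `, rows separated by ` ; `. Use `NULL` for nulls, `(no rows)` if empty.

For each shipments row a, compute AVG(cost) over rows sharing a.supplier_id.
Keep row a if a.cost <= that per-group AVG.
  supplier_id=1: AVG(cost) = 21.333333
  supplier_id=2: AVG(cost) = 43.0
  supplier_id=3: AVG(cost) = 56.0

9 | 24 ; 14 | 53 ; 17 | 33 ; 24 | 9 ; 37 | 33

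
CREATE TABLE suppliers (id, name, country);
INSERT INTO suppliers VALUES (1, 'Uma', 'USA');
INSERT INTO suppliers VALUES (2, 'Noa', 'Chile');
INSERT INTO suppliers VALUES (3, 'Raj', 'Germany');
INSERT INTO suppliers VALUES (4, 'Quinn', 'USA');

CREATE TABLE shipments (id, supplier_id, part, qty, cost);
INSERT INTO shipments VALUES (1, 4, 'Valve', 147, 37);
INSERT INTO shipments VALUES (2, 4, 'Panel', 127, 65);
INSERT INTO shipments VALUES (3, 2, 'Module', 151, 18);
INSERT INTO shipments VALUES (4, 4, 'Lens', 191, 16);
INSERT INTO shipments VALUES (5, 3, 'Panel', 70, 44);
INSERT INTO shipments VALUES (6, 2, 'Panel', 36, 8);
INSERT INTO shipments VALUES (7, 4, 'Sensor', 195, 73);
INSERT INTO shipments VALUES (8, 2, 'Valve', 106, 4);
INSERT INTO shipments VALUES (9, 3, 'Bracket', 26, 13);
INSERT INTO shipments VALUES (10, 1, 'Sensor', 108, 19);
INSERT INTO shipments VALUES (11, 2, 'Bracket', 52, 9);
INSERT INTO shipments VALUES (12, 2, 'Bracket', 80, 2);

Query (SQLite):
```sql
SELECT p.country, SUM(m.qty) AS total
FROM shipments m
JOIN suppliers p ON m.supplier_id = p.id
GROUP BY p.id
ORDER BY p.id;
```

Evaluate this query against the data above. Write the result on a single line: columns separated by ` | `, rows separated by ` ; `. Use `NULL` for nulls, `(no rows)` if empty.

Join each shipments row to its suppliers via supplier_id.
Group joined rows by suppliers.id; compute SUM(m.qty) per group.
  1: ids {10} → SUM(m.qty)=108
  2: ids {3, 6, 8, 11, 12} → SUM(m.qty)=425
  3: ids {5, 9} → SUM(m.qty)=96
  4: ids {1, 2, 4, 7} → SUM(m.qty)=660

USA | 108 ; Chile | 425 ; Germany | 96 ; USA | 660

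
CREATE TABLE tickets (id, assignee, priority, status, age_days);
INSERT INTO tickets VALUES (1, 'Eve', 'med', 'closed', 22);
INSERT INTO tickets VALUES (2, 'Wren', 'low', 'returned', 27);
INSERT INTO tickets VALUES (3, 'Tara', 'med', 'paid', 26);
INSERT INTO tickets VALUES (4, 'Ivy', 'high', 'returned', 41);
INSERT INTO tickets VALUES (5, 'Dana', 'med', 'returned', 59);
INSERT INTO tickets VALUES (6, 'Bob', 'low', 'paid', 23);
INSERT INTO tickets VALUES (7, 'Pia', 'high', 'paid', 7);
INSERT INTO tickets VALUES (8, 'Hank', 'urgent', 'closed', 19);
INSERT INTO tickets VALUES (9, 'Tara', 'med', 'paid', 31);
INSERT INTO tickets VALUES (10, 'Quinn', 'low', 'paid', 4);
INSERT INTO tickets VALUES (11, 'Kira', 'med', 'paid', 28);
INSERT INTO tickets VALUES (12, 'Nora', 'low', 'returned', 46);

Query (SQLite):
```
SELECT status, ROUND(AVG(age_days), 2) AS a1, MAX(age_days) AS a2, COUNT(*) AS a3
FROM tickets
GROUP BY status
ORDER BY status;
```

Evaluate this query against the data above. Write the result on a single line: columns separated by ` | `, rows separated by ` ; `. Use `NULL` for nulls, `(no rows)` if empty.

closed | 20.5 | 22 | 2 ; paid | 19.83 | 31 | 6 ; returned | 43.25 | 59 | 4

Group tickets by status.
Per group compute: ROUND(AVG(age_days), 2), MAX(age_days), COUNT(*).
  closed: ids {1, 8} → ROUND(AVG(age_days), 2)=20.5, MAX(age_days)=22, COUNT(*)=2
  paid: ids {3, 6, 7, 9, 10, 11} → ROUND(AVG(age_days), 2)=19.83, MAX(age_days)=31, COUNT(*)=6
  returned: ids {2, 4, 5, 12} → ROUND(AVG(age_days), 2)=43.25, MAX(age_days)=59, COUNT(*)=4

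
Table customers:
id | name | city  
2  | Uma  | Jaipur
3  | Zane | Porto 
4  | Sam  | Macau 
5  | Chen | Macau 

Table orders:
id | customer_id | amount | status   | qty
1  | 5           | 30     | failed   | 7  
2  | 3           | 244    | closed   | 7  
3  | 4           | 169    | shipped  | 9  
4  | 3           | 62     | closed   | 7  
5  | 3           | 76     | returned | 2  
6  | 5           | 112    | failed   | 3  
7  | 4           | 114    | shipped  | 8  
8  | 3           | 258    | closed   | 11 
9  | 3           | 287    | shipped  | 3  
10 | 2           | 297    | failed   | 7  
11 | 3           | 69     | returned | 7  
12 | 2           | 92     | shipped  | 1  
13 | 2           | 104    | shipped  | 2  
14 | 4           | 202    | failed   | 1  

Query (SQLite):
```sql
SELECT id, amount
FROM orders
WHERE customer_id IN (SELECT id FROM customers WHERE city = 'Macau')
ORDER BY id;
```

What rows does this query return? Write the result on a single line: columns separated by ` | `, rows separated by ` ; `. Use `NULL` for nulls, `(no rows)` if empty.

Inner query: customers.id where city = 'Macau'.
Outer: keep orders rows whose customer_id is in that set.
Inner query → {4, 5}

1 | 30 ; 3 | 169 ; 6 | 112 ; 7 | 114 ; 14 | 202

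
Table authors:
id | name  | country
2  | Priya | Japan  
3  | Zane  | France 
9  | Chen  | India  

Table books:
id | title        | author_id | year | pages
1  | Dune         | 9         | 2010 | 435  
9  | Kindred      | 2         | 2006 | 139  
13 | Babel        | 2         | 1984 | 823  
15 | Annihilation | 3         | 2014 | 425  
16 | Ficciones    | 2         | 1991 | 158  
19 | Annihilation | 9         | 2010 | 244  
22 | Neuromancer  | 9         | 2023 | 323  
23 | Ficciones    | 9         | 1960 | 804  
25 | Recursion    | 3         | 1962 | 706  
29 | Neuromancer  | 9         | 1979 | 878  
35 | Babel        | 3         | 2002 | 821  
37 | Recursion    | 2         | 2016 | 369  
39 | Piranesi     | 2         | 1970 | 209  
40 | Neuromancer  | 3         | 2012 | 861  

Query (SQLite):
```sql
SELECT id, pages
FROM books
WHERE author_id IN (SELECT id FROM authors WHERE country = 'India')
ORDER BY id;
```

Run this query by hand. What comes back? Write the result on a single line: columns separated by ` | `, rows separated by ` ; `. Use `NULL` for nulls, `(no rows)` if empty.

1 | 435 ; 19 | 244 ; 22 | 323 ; 23 | 804 ; 29 | 878

Inner query: authors.id where country = 'India'.
Outer: keep books rows whose author_id is in that set.
Inner query → {9}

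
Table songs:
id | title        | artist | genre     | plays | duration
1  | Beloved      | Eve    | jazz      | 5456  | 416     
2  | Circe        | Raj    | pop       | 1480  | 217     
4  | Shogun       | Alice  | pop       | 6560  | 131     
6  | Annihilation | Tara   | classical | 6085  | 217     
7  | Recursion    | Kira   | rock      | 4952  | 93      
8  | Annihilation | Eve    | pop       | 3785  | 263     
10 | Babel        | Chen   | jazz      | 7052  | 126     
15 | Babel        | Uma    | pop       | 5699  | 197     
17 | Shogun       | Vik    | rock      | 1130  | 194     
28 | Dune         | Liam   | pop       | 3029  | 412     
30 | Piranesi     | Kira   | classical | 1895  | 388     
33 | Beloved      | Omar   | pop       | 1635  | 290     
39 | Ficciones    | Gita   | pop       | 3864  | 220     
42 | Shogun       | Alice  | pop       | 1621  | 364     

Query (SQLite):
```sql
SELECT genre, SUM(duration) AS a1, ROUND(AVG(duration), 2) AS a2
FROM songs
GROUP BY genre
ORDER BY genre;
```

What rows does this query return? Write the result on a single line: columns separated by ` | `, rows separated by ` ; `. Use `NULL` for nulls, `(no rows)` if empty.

classical | 605 | 302.5 ; jazz | 542 | 271 ; pop | 2094 | 261.75 ; rock | 287 | 143.5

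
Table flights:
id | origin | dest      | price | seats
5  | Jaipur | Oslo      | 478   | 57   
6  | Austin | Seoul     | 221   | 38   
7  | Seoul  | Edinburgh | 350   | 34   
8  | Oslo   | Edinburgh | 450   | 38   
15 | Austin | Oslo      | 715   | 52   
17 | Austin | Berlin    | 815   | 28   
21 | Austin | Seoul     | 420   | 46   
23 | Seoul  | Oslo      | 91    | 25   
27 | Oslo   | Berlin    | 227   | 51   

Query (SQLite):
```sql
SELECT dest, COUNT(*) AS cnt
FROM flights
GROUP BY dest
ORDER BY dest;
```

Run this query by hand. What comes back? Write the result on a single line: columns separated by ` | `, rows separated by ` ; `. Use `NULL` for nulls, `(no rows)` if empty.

Berlin | 2 ; Edinburgh | 2 ; Oslo | 3 ; Seoul | 2

Partition flights by dest; compute COUNT(*) within each group.
  Berlin: ids {17, 27} → COUNT(*)=2
  Edinburgh: ids {7, 8} → COUNT(*)=2
  Oslo: ids {5, 15, 23} → COUNT(*)=3
  Seoul: ids {6, 21} → COUNT(*)=2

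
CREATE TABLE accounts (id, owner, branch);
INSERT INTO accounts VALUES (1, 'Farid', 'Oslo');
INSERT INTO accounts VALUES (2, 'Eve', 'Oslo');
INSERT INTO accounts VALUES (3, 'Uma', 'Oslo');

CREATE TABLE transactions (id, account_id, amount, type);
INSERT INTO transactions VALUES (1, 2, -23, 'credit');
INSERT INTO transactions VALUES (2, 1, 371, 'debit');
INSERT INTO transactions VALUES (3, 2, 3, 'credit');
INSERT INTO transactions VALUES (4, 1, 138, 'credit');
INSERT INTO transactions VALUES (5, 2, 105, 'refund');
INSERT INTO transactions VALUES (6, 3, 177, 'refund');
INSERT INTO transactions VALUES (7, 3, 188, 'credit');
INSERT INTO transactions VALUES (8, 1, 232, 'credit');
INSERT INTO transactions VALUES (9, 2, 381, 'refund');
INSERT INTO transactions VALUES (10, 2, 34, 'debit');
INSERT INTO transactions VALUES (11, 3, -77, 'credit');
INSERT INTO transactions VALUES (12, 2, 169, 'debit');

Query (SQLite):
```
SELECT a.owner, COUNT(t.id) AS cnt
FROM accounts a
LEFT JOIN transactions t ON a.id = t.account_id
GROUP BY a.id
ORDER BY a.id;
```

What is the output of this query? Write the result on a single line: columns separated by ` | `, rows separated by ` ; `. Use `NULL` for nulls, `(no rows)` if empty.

Farid | 3 ; Eve | 6 ; Uma | 3

LEFT JOIN keeps every accounts row; unmatched ones get NULL for transactions columns.
Group by accounts.id and compute COUNT(t.id). COUNT(col) of an all-NULL group is 0.
  1: ids {2, 4, 8} → COUNT(t.id)=3
  2: ids {1, 3, 5, 9, 10, 12} → COUNT(t.id)=6
  3: ids {6, 7, 11} → COUNT(t.id)=3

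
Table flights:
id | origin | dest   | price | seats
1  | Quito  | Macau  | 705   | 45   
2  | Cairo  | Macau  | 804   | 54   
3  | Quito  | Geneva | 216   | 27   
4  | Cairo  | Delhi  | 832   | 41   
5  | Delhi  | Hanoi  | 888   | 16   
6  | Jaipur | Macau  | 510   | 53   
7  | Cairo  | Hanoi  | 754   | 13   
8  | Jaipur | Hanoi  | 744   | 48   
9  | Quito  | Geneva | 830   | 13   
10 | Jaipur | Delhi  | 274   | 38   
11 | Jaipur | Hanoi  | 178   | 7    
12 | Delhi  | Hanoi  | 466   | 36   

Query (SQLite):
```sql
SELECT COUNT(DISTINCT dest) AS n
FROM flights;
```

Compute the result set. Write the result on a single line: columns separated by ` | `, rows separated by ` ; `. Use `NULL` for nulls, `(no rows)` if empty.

4

Count distinct non-NULL dest values.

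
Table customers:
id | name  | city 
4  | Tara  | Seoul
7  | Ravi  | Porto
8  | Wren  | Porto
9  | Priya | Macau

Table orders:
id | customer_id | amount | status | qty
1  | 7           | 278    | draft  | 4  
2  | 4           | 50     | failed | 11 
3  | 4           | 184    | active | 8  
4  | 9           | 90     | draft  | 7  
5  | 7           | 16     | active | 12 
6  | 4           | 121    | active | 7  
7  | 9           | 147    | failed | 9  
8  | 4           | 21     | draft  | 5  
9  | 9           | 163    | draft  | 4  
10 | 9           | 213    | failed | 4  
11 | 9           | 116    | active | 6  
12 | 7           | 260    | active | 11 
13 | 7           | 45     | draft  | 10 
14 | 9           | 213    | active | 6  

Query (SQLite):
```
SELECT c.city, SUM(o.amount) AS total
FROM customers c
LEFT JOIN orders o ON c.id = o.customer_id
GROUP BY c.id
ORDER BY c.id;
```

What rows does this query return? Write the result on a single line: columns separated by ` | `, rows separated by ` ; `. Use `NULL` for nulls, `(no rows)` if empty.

Seoul | 376 ; Porto | 599 ; Porto | NULL ; Macau | 942

LEFT JOIN keeps every customers row; unmatched ones get NULL for orders columns.
Group by customers.id and compute SUM(o.amount). SUM over an all-NULL group is NULL.
  4: ids {2, 3, 6, 8} → SUM(o.amount)=376
  7: ids {1, 5, 12, 13} → SUM(o.amount)=599
  8: ids {—} → SUM(o.amount)=NULL
  9: ids {4, 7, 9, 10, 11, 14} → SUM(o.amount)=942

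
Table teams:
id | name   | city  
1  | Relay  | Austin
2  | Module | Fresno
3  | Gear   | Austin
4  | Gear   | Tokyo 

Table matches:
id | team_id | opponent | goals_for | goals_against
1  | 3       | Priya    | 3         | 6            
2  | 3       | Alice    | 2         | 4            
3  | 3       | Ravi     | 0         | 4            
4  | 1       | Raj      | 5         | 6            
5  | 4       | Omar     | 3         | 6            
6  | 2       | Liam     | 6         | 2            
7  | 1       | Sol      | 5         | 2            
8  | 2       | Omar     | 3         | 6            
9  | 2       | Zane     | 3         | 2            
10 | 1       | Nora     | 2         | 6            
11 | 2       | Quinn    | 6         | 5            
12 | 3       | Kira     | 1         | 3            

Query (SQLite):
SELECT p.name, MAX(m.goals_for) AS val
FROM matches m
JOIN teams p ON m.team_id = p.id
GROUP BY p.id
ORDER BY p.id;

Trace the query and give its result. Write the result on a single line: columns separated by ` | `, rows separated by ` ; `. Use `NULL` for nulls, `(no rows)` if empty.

Join each matches row to its teams via team_id.
Group joined rows by teams.id; compute MAX(m.goals_for) per group.
  1: ids {4, 7, 10} → MAX(m.goals_for)=5
  2: ids {6, 8, 9, 11} → MAX(m.goals_for)=6
  3: ids {1, 2, 3, 12} → MAX(m.goals_for)=3
  4: ids {5} → MAX(m.goals_for)=3

Relay | 5 ; Module | 6 ; Gear | 3 ; Gear | 3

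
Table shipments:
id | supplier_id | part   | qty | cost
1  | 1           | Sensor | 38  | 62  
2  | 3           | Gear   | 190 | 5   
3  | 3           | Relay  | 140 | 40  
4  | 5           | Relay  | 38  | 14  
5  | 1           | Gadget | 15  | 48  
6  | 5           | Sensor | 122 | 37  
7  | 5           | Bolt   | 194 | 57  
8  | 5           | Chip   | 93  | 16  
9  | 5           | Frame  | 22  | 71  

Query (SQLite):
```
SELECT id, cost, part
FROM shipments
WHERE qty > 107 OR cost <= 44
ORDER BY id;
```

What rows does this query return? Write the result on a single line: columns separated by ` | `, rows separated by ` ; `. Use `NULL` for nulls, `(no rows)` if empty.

2 | 5 | Gear ; 3 | 40 | Relay ; 4 | 14 | Relay ; 6 | 37 | Sensor ; 7 | 57 | Bolt ; 8 | 16 | Chip

qty > 107: ids {2, 3, 6, 7}
cost <= 44: ids {2, 3, 4, 6, 8}
Combine with OR.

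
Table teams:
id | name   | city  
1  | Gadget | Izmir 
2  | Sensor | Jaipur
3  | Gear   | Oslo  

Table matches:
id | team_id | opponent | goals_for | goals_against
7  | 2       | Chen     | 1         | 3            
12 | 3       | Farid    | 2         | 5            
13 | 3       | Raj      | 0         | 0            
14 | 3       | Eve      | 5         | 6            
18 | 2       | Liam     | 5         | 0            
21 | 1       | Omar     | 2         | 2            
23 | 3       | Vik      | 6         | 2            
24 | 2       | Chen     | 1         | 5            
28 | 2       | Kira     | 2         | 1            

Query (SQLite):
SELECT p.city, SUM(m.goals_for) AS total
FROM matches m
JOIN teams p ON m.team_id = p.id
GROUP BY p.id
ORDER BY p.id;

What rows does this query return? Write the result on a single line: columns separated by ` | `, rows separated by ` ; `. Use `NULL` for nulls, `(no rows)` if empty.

Join each matches row to its teams via team_id.
Group joined rows by teams.id; compute SUM(m.goals_for) per group.
  1: ids {21} → SUM(m.goals_for)=2
  2: ids {7, 18, 24, 28} → SUM(m.goals_for)=9
  3: ids {12, 13, 14, 23} → SUM(m.goals_for)=13

Izmir | 2 ; Jaipur | 9 ; Oslo | 13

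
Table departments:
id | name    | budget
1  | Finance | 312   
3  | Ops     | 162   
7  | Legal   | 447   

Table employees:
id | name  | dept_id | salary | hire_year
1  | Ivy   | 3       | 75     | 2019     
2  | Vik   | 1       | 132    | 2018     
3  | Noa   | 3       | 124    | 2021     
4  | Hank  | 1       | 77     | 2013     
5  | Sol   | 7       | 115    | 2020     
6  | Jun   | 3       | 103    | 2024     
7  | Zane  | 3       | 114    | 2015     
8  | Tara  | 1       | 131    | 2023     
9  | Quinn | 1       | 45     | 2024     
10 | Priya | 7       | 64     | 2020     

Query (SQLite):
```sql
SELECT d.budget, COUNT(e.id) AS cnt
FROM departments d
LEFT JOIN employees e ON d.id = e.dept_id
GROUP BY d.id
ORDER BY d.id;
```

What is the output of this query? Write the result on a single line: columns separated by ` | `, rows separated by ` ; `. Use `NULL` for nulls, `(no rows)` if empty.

LEFT JOIN keeps every departments row; unmatched ones get NULL for employees columns.
Group by departments.id and compute COUNT(e.id). COUNT(col) of an all-NULL group is 0.
  1: ids {2, 4, 8, 9} → COUNT(e.id)=4
  3: ids {1, 3, 6, 7} → COUNT(e.id)=4
  7: ids {5, 10} → COUNT(e.id)=2

312 | 4 ; 162 | 4 ; 447 | 2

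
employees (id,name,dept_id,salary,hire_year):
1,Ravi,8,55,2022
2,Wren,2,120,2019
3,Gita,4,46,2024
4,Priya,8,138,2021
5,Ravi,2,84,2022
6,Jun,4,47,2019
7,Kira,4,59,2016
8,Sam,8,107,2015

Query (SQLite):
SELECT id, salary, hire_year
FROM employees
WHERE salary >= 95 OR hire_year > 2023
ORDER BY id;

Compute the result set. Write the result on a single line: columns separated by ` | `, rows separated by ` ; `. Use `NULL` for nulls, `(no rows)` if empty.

2 | 120 | 2019 ; 3 | 46 | 2024 ; 4 | 138 | 2021 ; 8 | 107 | 2015

salary >= 95: ids {2, 4, 8}
hire_year > 2023: ids {3}
Combine with OR.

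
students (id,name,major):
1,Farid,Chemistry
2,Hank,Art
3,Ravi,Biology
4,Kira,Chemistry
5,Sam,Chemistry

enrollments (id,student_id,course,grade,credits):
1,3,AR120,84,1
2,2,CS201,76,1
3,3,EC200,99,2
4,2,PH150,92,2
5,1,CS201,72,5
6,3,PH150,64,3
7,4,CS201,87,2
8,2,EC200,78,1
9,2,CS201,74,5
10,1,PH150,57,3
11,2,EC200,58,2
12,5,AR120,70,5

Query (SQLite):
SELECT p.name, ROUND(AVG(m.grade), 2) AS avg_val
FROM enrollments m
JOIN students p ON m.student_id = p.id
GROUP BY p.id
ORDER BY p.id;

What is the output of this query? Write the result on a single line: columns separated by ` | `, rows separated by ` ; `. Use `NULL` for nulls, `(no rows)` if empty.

Farid | 64.5 ; Hank | 75.6 ; Ravi | 82.33 ; Kira | 87 ; Sam | 70

Join each enrollments row to its students via student_id.
Group joined rows by students.id; compute ROUND(AVG(m.grade), 2) per group.
  1: ids {5, 10} → ROUND(AVG(m.grade), 2)=64.5
  2: ids {2, 4, 8, 9, 11} → ROUND(AVG(m.grade), 2)=75.6
  3: ids {1, 3, 6} → ROUND(AVG(m.grade), 2)=82.33
  4: ids {7} → ROUND(AVG(m.grade), 2)=87
  5: ids {12} → ROUND(AVG(m.grade), 2)=70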